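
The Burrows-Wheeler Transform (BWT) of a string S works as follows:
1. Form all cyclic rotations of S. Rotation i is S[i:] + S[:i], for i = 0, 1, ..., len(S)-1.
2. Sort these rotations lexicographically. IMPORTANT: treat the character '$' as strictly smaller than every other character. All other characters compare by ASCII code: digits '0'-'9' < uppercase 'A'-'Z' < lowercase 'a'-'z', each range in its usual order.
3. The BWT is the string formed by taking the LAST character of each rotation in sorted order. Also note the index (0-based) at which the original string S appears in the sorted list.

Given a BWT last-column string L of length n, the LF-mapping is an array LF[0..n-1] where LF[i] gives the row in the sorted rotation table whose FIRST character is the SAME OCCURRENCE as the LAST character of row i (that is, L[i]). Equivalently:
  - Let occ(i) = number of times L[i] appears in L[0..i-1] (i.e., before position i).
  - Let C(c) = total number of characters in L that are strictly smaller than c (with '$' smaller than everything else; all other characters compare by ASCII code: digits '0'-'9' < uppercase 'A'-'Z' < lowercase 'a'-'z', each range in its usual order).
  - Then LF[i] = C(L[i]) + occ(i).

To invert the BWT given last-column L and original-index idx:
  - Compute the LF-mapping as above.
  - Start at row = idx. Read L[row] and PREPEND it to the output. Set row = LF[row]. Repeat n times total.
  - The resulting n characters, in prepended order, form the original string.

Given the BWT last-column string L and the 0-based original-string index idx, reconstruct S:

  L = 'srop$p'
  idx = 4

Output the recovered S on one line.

LF mapping: 5 4 1 2 0 3
Walk LF starting at row 4, prepending L[row]:
  step 1: row=4, L[4]='$', prepend. Next row=LF[4]=0
  step 2: row=0, L[0]='s', prepend. Next row=LF[0]=5
  step 3: row=5, L[5]='p', prepend. Next row=LF[5]=3
  step 4: row=3, L[3]='p', prepend. Next row=LF[3]=2
  step 5: row=2, L[2]='o', prepend. Next row=LF[2]=1
  step 6: row=1, L[1]='r', prepend. Next row=LF[1]=4
Reversed output: ropps$

Answer: ropps$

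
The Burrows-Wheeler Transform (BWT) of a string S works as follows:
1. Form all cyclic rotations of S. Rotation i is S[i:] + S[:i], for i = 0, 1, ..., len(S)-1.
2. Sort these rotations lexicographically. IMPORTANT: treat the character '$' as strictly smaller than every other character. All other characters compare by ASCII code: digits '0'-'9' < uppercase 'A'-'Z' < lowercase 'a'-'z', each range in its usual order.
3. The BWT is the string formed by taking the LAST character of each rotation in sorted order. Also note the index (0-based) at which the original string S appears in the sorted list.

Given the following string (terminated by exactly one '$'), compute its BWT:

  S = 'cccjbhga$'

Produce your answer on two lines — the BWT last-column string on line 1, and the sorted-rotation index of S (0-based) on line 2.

Answer: agj$cchbc
3

Derivation:
All 9 rotations (rotation i = S[i:]+S[:i]):
  rot[0] = cccjbhga$
  rot[1] = ccjbhga$c
  rot[2] = cjbhga$cc
  rot[3] = jbhga$ccc
  rot[4] = bhga$cccj
  rot[5] = hga$cccjb
  rot[6] = ga$cccjbh
  rot[7] = a$cccjbhg
  rot[8] = $cccjbhga
Sorted (with $ < everything):
  sorted[0] = $cccjbhga  (last char: 'a')
  sorted[1] = a$cccjbhg  (last char: 'g')
  sorted[2] = bhga$cccj  (last char: 'j')
  sorted[3] = cccjbhga$  (last char: '$')
  sorted[4] = ccjbhga$c  (last char: 'c')
  sorted[5] = cjbhga$cc  (last char: 'c')
  sorted[6] = ga$cccjbh  (last char: 'h')
  sorted[7] = hga$cccjb  (last char: 'b')
  sorted[8] = jbhga$ccc  (last char: 'c')
Last column: agj$cchbc
Original string S is at sorted index 3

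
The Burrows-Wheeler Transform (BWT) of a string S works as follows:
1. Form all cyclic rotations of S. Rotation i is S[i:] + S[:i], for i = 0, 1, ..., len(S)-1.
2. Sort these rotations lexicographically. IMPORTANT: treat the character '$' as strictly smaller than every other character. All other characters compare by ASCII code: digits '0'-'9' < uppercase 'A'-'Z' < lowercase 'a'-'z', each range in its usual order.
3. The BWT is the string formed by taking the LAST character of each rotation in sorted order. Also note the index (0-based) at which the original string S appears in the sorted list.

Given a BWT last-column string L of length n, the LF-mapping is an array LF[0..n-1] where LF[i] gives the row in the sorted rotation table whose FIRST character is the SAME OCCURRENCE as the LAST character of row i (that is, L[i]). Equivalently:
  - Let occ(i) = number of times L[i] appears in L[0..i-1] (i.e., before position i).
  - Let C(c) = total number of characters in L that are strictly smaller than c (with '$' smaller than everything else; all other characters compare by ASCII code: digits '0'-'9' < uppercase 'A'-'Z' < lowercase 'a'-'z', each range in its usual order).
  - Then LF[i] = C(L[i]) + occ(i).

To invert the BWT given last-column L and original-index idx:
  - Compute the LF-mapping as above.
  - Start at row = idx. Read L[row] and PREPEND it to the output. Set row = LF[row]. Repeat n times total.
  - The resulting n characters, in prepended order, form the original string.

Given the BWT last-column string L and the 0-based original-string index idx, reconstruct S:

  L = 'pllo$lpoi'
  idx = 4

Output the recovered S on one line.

Answer: lollipop$

Derivation:
LF mapping: 7 2 3 5 0 4 8 6 1
Walk LF starting at row 4, prepending L[row]:
  step 1: row=4, L[4]='$', prepend. Next row=LF[4]=0
  step 2: row=0, L[0]='p', prepend. Next row=LF[0]=7
  step 3: row=7, L[7]='o', prepend. Next row=LF[7]=6
  step 4: row=6, L[6]='p', prepend. Next row=LF[6]=8
  step 5: row=8, L[8]='i', prepend. Next row=LF[8]=1
  step 6: row=1, L[1]='l', prepend. Next row=LF[1]=2
  step 7: row=2, L[2]='l', prepend. Next row=LF[2]=3
  step 8: row=3, L[3]='o', prepend. Next row=LF[3]=5
  step 9: row=5, L[5]='l', prepend. Next row=LF[5]=4
Reversed output: lollipop$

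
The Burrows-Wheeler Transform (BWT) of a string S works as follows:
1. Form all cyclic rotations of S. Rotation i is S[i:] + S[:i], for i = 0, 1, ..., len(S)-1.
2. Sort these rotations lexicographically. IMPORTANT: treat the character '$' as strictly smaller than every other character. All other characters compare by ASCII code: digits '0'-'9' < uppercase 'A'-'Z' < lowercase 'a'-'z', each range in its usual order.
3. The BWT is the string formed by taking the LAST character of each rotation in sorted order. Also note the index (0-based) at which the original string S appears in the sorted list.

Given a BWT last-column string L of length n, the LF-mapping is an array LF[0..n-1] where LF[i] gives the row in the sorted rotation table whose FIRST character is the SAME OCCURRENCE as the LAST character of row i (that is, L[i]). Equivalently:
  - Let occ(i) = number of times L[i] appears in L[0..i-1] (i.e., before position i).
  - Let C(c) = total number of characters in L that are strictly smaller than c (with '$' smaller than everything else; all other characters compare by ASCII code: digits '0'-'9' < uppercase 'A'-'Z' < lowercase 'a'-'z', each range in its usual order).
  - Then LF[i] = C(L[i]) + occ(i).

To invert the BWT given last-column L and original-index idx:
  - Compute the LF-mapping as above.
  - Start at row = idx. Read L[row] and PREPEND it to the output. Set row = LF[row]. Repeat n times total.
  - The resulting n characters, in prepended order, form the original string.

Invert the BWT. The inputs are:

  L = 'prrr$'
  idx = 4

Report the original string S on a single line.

LF mapping: 1 2 3 4 0
Walk LF starting at row 4, prepending L[row]:
  step 1: row=4, L[4]='$', prepend. Next row=LF[4]=0
  step 2: row=0, L[0]='p', prepend. Next row=LF[0]=1
  step 3: row=1, L[1]='r', prepend. Next row=LF[1]=2
  step 4: row=2, L[2]='r', prepend. Next row=LF[2]=3
  step 5: row=3, L[3]='r', prepend. Next row=LF[3]=4
Reversed output: rrrp$

Answer: rrrp$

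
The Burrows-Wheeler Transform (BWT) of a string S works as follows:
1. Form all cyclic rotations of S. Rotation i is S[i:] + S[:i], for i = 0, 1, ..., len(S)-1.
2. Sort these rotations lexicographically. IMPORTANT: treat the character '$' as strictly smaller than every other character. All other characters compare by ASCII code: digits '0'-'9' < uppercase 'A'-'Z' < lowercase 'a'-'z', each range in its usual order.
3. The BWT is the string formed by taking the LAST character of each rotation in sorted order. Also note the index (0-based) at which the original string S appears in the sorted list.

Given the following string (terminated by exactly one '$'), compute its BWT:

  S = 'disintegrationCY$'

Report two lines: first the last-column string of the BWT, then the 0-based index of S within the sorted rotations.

Answer: YnCr$testdoiigina
4

Derivation:
All 17 rotations (rotation i = S[i:]+S[:i]):
  rot[0] = disintegrationCY$
  rot[1] = isintegrationCY$d
  rot[2] = sintegrationCY$di
  rot[3] = integrationCY$dis
  rot[4] = ntegrationCY$disi
  rot[5] = tegrationCY$disin
  rot[6] = egrationCY$disint
  rot[7] = grationCY$disinte
  rot[8] = rationCY$disinteg
  rot[9] = ationCY$disintegr
  rot[10] = tionCY$disintegra
  rot[11] = ionCY$disintegrat
  rot[12] = onCY$disintegrati
  rot[13] = nCY$disintegratio
  rot[14] = CY$disintegration
  rot[15] = Y$disintegrationC
  rot[16] = $disintegrationCY
Sorted (with $ < everything):
  sorted[0] = $disintegrationCY  (last char: 'Y')
  sorted[1] = CY$disintegration  (last char: 'n')
  sorted[2] = Y$disintegrationC  (last char: 'C')
  sorted[3] = ationCY$disintegr  (last char: 'r')
  sorted[4] = disintegrationCY$  (last char: '$')
  sorted[5] = egrationCY$disint  (last char: 't')
  sorted[6] = grationCY$disinte  (last char: 'e')
  sorted[7] = integrationCY$dis  (last char: 's')
  sorted[8] = ionCY$disintegrat  (last char: 't')
  sorted[9] = isintegrationCY$d  (last char: 'd')
  sorted[10] = nCY$disintegratio  (last char: 'o')
  sorted[11] = ntegrationCY$disi  (last char: 'i')
  sorted[12] = onCY$disintegrati  (last char: 'i')
  sorted[13] = rationCY$disinteg  (last char: 'g')
  sorted[14] = sintegrationCY$di  (last char: 'i')
  sorted[15] = tegrationCY$disin  (last char: 'n')
  sorted[16] = tionCY$disintegra  (last char: 'a')
Last column: YnCr$testdoiigina
Original string S is at sorted index 4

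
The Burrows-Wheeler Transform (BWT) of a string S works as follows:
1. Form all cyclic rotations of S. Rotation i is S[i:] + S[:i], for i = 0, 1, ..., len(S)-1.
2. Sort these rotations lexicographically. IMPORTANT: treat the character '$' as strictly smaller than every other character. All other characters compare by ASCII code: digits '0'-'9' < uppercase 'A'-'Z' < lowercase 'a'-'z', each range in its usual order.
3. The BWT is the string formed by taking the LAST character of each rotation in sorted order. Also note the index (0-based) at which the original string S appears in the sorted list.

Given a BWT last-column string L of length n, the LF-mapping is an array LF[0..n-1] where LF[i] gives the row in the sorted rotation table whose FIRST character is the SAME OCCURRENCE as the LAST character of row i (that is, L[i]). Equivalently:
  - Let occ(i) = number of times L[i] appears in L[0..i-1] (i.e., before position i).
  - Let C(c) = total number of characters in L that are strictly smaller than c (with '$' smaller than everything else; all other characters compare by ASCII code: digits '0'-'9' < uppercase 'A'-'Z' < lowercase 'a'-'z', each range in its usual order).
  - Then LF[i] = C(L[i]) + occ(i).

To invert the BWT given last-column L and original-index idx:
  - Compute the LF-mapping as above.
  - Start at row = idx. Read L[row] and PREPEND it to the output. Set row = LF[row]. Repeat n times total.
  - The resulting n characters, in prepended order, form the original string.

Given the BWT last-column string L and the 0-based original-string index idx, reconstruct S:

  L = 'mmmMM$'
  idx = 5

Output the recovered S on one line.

Answer: mMmMm$

Derivation:
LF mapping: 3 4 5 1 2 0
Walk LF starting at row 5, prepending L[row]:
  step 1: row=5, L[5]='$', prepend. Next row=LF[5]=0
  step 2: row=0, L[0]='m', prepend. Next row=LF[0]=3
  step 3: row=3, L[3]='M', prepend. Next row=LF[3]=1
  step 4: row=1, L[1]='m', prepend. Next row=LF[1]=4
  step 5: row=4, L[4]='M', prepend. Next row=LF[4]=2
  step 6: row=2, L[2]='m', prepend. Next row=LF[2]=5
Reversed output: mMmMm$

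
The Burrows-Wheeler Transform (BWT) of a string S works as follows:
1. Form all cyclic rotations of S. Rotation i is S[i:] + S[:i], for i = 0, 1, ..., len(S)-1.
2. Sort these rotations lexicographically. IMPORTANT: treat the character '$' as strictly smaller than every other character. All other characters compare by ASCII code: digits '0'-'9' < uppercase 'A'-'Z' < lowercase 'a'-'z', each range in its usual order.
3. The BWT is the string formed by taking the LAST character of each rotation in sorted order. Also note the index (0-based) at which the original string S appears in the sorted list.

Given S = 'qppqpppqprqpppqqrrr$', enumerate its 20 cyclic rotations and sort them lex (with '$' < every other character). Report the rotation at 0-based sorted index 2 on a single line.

Answer: pppqqrrr$qppqpppqprq

Derivation:
All 20 rotations (rotation i = S[i:]+S[:i]):
  rot[0] = qppqpppqprqpppqqrrr$
  rot[1] = ppqpppqprqpppqqrrr$q
  rot[2] = pqpppqprqpppqqrrr$qp
  rot[3] = qpppqprqpppqqrrr$qpp
  rot[4] = pppqprqpppqqrrr$qppq
  rot[5] = ppqprqpppqqrrr$qppqp
  rot[6] = pqprqpppqqrrr$qppqpp
  rot[7] = qprqpppqqrrr$qppqppp
  rot[8] = prqpppqqrrr$qppqpppq
  rot[9] = rqpppqqrrr$qppqpppqp
  rot[10] = qpppqqrrr$qppqpppqpr
  rot[11] = pppqqrrr$qppqpppqprq
  rot[12] = ppqqrrr$qppqpppqprqp
  rot[13] = pqqrrr$qppqpppqprqpp
  rot[14] = qqrrr$qppqpppqprqppp
  rot[15] = qrrr$qppqpppqprqpppq
  rot[16] = rrr$qppqpppqprqpppqq
  rot[17] = rr$qppqpppqprqpppqqr
  rot[18] = r$qppqpppqprqpppqqrr
  rot[19] = $qppqpppqprqpppqqrrr
Sorted (with $ < everything):
  sorted[0] = $qppqpppqprqpppqqrrr
  sorted[1] = pppqprqpppqqrrr$qppq
  sorted[2] = pppqqrrr$qppqpppqprq
  sorted[3] = ppqpppqprqpppqqrrr$q
  sorted[4] = ppqprqpppqqrrr$qppqp
  sorted[5] = ppqqrrr$qppqpppqprqp
  sorted[6] = pqpppqprqpppqqrrr$qp
  sorted[7] = pqprqpppqqrrr$qppqpp
  sorted[8] = pqqrrr$qppqpppqprqpp
  sorted[9] = prqpppqqrrr$qppqpppq
  sorted[10] = qpppqprqpppqqrrr$qpp
  sorted[11] = qpppqqrrr$qppqpppqpr
  sorted[12] = qppqpppqprqpppqqrrr$
  sorted[13] = qprqpppqqrrr$qppqppp
  sorted[14] = qqrrr$qppqpppqprqppp
  sorted[15] = qrrr$qppqpppqprqpppq
  sorted[16] = r$qppqpppqprqpppqqrr
  sorted[17] = rqpppqqrrr$qppqpppqp
  sorted[18] = rr$qppqpppqprqpppqqr
  sorted[19] = rrr$qppqpppqprqpppqq
sorted[2] = pppqqrrr$qppqpppqprq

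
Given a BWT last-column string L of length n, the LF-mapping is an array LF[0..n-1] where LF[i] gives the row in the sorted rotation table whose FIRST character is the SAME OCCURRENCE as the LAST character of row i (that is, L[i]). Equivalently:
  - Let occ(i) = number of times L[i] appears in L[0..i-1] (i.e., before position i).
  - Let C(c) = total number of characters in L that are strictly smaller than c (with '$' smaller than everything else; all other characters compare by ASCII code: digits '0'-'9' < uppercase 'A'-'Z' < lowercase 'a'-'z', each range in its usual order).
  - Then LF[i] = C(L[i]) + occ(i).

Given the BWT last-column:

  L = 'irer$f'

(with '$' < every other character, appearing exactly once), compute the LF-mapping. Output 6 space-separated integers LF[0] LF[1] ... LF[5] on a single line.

Char counts: '$':1, 'e':1, 'f':1, 'i':1, 'r':2
C (first-col start): C('$')=0, C('e')=1, C('f')=2, C('i')=3, C('r')=4
L[0]='i': occ=0, LF[0]=C('i')+0=3+0=3
L[1]='r': occ=0, LF[1]=C('r')+0=4+0=4
L[2]='e': occ=0, LF[2]=C('e')+0=1+0=1
L[3]='r': occ=1, LF[3]=C('r')+1=4+1=5
L[4]='$': occ=0, LF[4]=C('$')+0=0+0=0
L[5]='f': occ=0, LF[5]=C('f')+0=2+0=2

Answer: 3 4 1 5 0 2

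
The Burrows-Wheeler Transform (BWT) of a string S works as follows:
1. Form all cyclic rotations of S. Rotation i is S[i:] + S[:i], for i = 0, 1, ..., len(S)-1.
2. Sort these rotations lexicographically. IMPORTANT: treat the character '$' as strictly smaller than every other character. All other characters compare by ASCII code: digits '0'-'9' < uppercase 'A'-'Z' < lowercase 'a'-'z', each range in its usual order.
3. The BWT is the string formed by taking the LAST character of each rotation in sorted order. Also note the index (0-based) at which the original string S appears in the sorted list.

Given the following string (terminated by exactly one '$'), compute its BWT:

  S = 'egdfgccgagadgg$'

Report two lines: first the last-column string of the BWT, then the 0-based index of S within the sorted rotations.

Answer: ggggcga$dgacfed
7

Derivation:
All 15 rotations (rotation i = S[i:]+S[:i]):
  rot[0] = egdfgccgagadgg$
  rot[1] = gdfgccgagadgg$e
  rot[2] = dfgccgagadgg$eg
  rot[3] = fgccgagadgg$egd
  rot[4] = gccgagadgg$egdf
  rot[5] = ccgagadgg$egdfg
  rot[6] = cgagadgg$egdfgc
  rot[7] = gagadgg$egdfgcc
  rot[8] = agadgg$egdfgccg
  rot[9] = gadgg$egdfgccga
  rot[10] = adgg$egdfgccgag
  rot[11] = dgg$egdfgccgaga
  rot[12] = gg$egdfgccgagad
  rot[13] = g$egdfgccgagadg
  rot[14] = $egdfgccgagadgg
Sorted (with $ < everything):
  sorted[0] = $egdfgccgagadgg  (last char: 'g')
  sorted[1] = adgg$egdfgccgag  (last char: 'g')
  sorted[2] = agadgg$egdfgccg  (last char: 'g')
  sorted[3] = ccgagadgg$egdfg  (last char: 'g')
  sorted[4] = cgagadgg$egdfgc  (last char: 'c')
  sorted[5] = dfgccgagadgg$eg  (last char: 'g')
  sorted[6] = dgg$egdfgccgaga  (last char: 'a')
  sorted[7] = egdfgccgagadgg$  (last char: '$')
  sorted[8] = fgccgagadgg$egd  (last char: 'd')
  sorted[9] = g$egdfgccgagadg  (last char: 'g')
  sorted[10] = gadgg$egdfgccga  (last char: 'a')
  sorted[11] = gagadgg$egdfgcc  (last char: 'c')
  sorted[12] = gccgagadgg$egdf  (last char: 'f')
  sorted[13] = gdfgccgagadgg$e  (last char: 'e')
  sorted[14] = gg$egdfgccgagad  (last char: 'd')
Last column: ggggcga$dgacfed
Original string S is at sorted index 7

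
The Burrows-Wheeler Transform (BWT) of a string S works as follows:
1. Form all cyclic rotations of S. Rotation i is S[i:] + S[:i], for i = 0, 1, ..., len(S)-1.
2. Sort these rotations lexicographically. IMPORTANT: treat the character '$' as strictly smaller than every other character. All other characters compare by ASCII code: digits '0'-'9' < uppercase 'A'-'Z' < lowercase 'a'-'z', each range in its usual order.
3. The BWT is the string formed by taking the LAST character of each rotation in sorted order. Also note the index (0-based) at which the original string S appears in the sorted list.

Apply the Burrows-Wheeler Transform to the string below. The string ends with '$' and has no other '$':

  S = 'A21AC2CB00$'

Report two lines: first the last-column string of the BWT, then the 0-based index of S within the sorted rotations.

Answer: 00B2AC$1CA2
6

Derivation:
All 11 rotations (rotation i = S[i:]+S[:i]):
  rot[0] = A21AC2CB00$
  rot[1] = 21AC2CB00$A
  rot[2] = 1AC2CB00$A2
  rot[3] = AC2CB00$A21
  rot[4] = C2CB00$A21A
  rot[5] = 2CB00$A21AC
  rot[6] = CB00$A21AC2
  rot[7] = B00$A21AC2C
  rot[8] = 00$A21AC2CB
  rot[9] = 0$A21AC2CB0
  rot[10] = $A21AC2CB00
Sorted (with $ < everything):
  sorted[0] = $A21AC2CB00  (last char: '0')
  sorted[1] = 0$A21AC2CB0  (last char: '0')
  sorted[2] = 00$A21AC2CB  (last char: 'B')
  sorted[3] = 1AC2CB00$A2  (last char: '2')
  sorted[4] = 21AC2CB00$A  (last char: 'A')
  sorted[5] = 2CB00$A21AC  (last char: 'C')
  sorted[6] = A21AC2CB00$  (last char: '$')
  sorted[7] = AC2CB00$A21  (last char: '1')
  sorted[8] = B00$A21AC2C  (last char: 'C')
  sorted[9] = C2CB00$A21A  (last char: 'A')
  sorted[10] = CB00$A21AC2  (last char: '2')
Last column: 00B2AC$1CA2
Original string S is at sorted index 6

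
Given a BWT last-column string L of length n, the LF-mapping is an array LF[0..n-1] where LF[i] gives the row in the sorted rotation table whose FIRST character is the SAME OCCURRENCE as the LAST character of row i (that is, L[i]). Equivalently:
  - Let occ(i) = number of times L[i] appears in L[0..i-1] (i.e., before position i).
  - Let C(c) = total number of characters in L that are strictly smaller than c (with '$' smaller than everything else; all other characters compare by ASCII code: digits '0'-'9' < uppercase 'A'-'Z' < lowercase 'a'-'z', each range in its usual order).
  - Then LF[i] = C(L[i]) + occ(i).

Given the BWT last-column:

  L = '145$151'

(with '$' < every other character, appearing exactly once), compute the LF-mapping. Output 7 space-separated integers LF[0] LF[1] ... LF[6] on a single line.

Answer: 1 4 5 0 2 6 3

Derivation:
Char counts: '$':1, '1':3, '4':1, '5':2
C (first-col start): C('$')=0, C('1')=1, C('4')=4, C('5')=5
L[0]='1': occ=0, LF[0]=C('1')+0=1+0=1
L[1]='4': occ=0, LF[1]=C('4')+0=4+0=4
L[2]='5': occ=0, LF[2]=C('5')+0=5+0=5
L[3]='$': occ=0, LF[3]=C('$')+0=0+0=0
L[4]='1': occ=1, LF[4]=C('1')+1=1+1=2
L[5]='5': occ=1, LF[5]=C('5')+1=5+1=6
L[6]='1': occ=2, LF[6]=C('1')+2=1+2=3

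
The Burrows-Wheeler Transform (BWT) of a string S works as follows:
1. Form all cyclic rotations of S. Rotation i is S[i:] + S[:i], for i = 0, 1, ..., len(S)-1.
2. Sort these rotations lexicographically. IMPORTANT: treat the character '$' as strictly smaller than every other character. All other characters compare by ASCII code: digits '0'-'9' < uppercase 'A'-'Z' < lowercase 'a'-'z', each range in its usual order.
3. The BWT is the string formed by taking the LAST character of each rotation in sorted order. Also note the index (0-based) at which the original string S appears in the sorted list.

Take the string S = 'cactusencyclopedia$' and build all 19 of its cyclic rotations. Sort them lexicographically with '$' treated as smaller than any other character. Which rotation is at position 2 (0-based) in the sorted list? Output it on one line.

Answer: actusencyclopedia$c

Derivation:
All 19 rotations (rotation i = S[i:]+S[:i]):
  rot[0] = cactusencyclopedia$
  rot[1] = actusencyclopedia$c
  rot[2] = ctusencyclopedia$ca
  rot[3] = tusencyclopedia$cac
  rot[4] = usencyclopedia$cact
  rot[5] = sencyclopedia$cactu
  rot[6] = encyclopedia$cactus
  rot[7] = ncyclopedia$cactuse
  rot[8] = cyclopedia$cactusen
  rot[9] = yclopedia$cactusenc
  rot[10] = clopedia$cactusency
  rot[11] = lopedia$cactusencyc
  rot[12] = opedia$cactusencycl
  rot[13] = pedia$cactusencyclo
  rot[14] = edia$cactusencyclop
  rot[15] = dia$cactusencyclope
  rot[16] = ia$cactusencycloped
  rot[17] = a$cactusencyclopedi
  rot[18] = $cactusencyclopedia
Sorted (with $ < everything):
  sorted[0] = $cactusencyclopedia
  sorted[1] = a$cactusencyclopedi
  sorted[2] = actusencyclopedia$c
  sorted[3] = cactusencyclopedia$
  sorted[4] = clopedia$cactusency
  sorted[5] = ctusencyclopedia$ca
  sorted[6] = cyclopedia$cactusen
  sorted[7] = dia$cactusencyclope
  sorted[8] = edia$cactusencyclop
  sorted[9] = encyclopedia$cactus
  sorted[10] = ia$cactusencycloped
  sorted[11] = lopedia$cactusencyc
  sorted[12] = ncyclopedia$cactuse
  sorted[13] = opedia$cactusencycl
  sorted[14] = pedia$cactusencyclo
  sorted[15] = sencyclopedia$cactu
  sorted[16] = tusencyclopedia$cac
  sorted[17] = usencyclopedia$cact
  sorted[18] = yclopedia$cactusenc
sorted[2] = actusencyclopedia$c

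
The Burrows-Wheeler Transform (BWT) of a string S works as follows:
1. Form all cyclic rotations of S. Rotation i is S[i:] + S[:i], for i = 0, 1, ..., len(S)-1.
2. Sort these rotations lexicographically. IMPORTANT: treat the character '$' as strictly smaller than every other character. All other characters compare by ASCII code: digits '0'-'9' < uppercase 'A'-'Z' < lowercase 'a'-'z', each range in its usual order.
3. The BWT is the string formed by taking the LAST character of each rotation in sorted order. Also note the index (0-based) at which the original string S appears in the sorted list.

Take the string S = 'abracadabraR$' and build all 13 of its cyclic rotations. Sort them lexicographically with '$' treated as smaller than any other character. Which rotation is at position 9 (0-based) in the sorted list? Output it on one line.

Answer: cadabraR$abra

Derivation:
All 13 rotations (rotation i = S[i:]+S[:i]):
  rot[0] = abracadabraR$
  rot[1] = bracadabraR$a
  rot[2] = racadabraR$ab
  rot[3] = acadabraR$abr
  rot[4] = cadabraR$abra
  rot[5] = adabraR$abrac
  rot[6] = dabraR$abraca
  rot[7] = abraR$abracad
  rot[8] = braR$abracada
  rot[9] = raR$abracadab
  rot[10] = aR$abracadabr
  rot[11] = R$abracadabra
  rot[12] = $abracadabraR
Sorted (with $ < everything):
  sorted[0] = $abracadabraR
  sorted[1] = R$abracadabra
  sorted[2] = aR$abracadabr
  sorted[3] = abraR$abracad
  sorted[4] = abracadabraR$
  sorted[5] = acadabraR$abr
  sorted[6] = adabraR$abrac
  sorted[7] = braR$abracada
  sorted[8] = bracadabraR$a
  sorted[9] = cadabraR$abra
  sorted[10] = dabraR$abraca
  sorted[11] = raR$abracadab
  sorted[12] = racadabraR$ab
sorted[9] = cadabraR$abra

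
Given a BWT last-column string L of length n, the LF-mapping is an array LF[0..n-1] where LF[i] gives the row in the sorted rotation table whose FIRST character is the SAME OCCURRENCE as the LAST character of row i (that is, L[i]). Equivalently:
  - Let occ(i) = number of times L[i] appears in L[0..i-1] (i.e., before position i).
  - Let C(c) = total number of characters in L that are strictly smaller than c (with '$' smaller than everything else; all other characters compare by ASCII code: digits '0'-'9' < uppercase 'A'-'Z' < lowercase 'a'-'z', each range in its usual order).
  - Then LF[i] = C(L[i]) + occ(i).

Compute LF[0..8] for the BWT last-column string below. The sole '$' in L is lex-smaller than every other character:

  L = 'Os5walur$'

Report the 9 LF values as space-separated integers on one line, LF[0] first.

Answer: 2 6 1 8 3 4 7 5 0

Derivation:
Char counts: '$':1, '5':1, 'O':1, 'a':1, 'l':1, 'r':1, 's':1, 'u':1, 'w':1
C (first-col start): C('$')=0, C('5')=1, C('O')=2, C('a')=3, C('l')=4, C('r')=5, C('s')=6, C('u')=7, C('w')=8
L[0]='O': occ=0, LF[0]=C('O')+0=2+0=2
L[1]='s': occ=0, LF[1]=C('s')+0=6+0=6
L[2]='5': occ=0, LF[2]=C('5')+0=1+0=1
L[3]='w': occ=0, LF[3]=C('w')+0=8+0=8
L[4]='a': occ=0, LF[4]=C('a')+0=3+0=3
L[5]='l': occ=0, LF[5]=C('l')+0=4+0=4
L[6]='u': occ=0, LF[6]=C('u')+0=7+0=7
L[7]='r': occ=0, LF[7]=C('r')+0=5+0=5
L[8]='$': occ=0, LF[8]=C('$')+0=0+0=0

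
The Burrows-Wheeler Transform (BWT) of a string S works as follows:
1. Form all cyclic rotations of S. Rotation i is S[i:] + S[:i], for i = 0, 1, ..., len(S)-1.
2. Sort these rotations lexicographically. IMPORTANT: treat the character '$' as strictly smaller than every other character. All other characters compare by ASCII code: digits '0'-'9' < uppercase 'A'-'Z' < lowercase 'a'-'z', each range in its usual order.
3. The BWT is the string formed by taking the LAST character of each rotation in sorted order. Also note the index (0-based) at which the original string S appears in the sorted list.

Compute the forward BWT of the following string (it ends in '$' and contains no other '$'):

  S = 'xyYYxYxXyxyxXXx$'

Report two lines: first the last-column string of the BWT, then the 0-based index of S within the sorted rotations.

All 16 rotations (rotation i = S[i:]+S[:i]):
  rot[0] = xyYYxYxXyxyxXXx$
  rot[1] = yYYxYxXyxyxXXx$x
  rot[2] = YYxYxXyxyxXXx$xy
  rot[3] = YxYxXyxyxXXx$xyY
  rot[4] = xYxXyxyxXXx$xyYY
  rot[5] = YxXyxyxXXx$xyYYx
  rot[6] = xXyxyxXXx$xyYYxY
  rot[7] = XyxyxXXx$xyYYxYx
  rot[8] = yxyxXXx$xyYYxYxX
  rot[9] = xyxXXx$xyYYxYxXy
  rot[10] = yxXXx$xyYYxYxXyx
  rot[11] = xXXx$xyYYxYxXyxy
  rot[12] = XXx$xyYYxYxXyxyx
  rot[13] = Xx$xyYYxYxXyxyxX
  rot[14] = x$xyYYxYxXyxyxXX
  rot[15] = $xyYYxYxXyxyxXXx
Sorted (with $ < everything):
  sorted[0] = $xyYYxYxXyxyxXXx  (last char: 'x')
  sorted[1] = XXx$xyYYxYxXyxyx  (last char: 'x')
  sorted[2] = Xx$xyYYxYxXyxyxX  (last char: 'X')
  sorted[3] = XyxyxXXx$xyYYxYx  (last char: 'x')
  sorted[4] = YYxYxXyxyxXXx$xy  (last char: 'y')
  sorted[5] = YxXyxyxXXx$xyYYx  (last char: 'x')
  sorted[6] = YxYxXyxyxXXx$xyY  (last char: 'Y')
  sorted[7] = x$xyYYxYxXyxyxXX  (last char: 'X')
  sorted[8] = xXXx$xyYYxYxXyxy  (last char: 'y')
  sorted[9] = xXyxyxXXx$xyYYxY  (last char: 'Y')
  sorted[10] = xYxXyxyxXXx$xyYY  (last char: 'Y')
  sorted[11] = xyYYxYxXyxyxXXx$  (last char: '$')
  sorted[12] = xyxXXx$xyYYxYxXy  (last char: 'y')
  sorted[13] = yYYxYxXyxyxXXx$x  (last char: 'x')
  sorted[14] = yxXXx$xyYYxYxXyx  (last char: 'x')
  sorted[15] = yxyxXXx$xyYYxYxX  (last char: 'X')
Last column: xxXxyxYXyYY$yxxX
Original string S is at sorted index 11

Answer: xxXxyxYXyYY$yxxX
11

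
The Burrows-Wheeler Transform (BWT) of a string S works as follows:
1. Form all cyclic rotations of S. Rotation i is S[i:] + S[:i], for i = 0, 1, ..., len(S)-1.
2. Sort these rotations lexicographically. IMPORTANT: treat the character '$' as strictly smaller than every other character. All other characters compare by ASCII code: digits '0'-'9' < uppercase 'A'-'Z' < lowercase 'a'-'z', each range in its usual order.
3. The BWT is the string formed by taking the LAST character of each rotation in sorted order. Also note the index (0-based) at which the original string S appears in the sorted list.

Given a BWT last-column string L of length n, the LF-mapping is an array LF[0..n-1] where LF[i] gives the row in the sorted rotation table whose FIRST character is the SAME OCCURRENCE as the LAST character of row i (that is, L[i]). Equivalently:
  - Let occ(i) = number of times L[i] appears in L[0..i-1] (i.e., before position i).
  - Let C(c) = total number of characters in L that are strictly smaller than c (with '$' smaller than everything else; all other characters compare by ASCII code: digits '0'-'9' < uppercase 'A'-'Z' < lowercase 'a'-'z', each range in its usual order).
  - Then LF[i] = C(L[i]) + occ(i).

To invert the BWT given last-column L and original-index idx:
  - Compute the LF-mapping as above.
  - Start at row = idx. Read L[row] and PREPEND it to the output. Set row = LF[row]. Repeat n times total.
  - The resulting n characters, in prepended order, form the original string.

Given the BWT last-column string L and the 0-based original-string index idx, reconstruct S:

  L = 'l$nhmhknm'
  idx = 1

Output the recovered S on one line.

Answer: hkmnnhml$

Derivation:
LF mapping: 4 0 7 1 5 2 3 8 6
Walk LF starting at row 1, prepending L[row]:
  step 1: row=1, L[1]='$', prepend. Next row=LF[1]=0
  step 2: row=0, L[0]='l', prepend. Next row=LF[0]=4
  step 3: row=4, L[4]='m', prepend. Next row=LF[4]=5
  step 4: row=5, L[5]='h', prepend. Next row=LF[5]=2
  step 5: row=2, L[2]='n', prepend. Next row=LF[2]=7
  step 6: row=7, L[7]='n', prepend. Next row=LF[7]=8
  step 7: row=8, L[8]='m', prepend. Next row=LF[8]=6
  step 8: row=6, L[6]='k', prepend. Next row=LF[6]=3
  step 9: row=3, L[3]='h', prepend. Next row=LF[3]=1
Reversed output: hkmnnhml$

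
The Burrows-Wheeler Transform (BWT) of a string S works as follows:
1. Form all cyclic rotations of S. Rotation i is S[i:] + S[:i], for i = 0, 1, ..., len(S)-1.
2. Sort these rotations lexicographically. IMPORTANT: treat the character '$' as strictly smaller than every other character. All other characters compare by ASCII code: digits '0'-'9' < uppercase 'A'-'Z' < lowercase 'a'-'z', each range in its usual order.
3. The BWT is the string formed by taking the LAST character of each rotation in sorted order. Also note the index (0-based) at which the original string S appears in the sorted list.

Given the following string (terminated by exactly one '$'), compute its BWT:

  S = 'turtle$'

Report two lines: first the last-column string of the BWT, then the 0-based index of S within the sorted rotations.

All 7 rotations (rotation i = S[i:]+S[:i]):
  rot[0] = turtle$
  rot[1] = urtle$t
  rot[2] = rtle$tu
  rot[3] = tle$tur
  rot[4] = le$turt
  rot[5] = e$turtl
  rot[6] = $turtle
Sorted (with $ < everything):
  sorted[0] = $turtle  (last char: 'e')
  sorted[1] = e$turtl  (last char: 'l')
  sorted[2] = le$turt  (last char: 't')
  sorted[3] = rtle$tu  (last char: 'u')
  sorted[4] = tle$tur  (last char: 'r')
  sorted[5] = turtle$  (last char: '$')
  sorted[6] = urtle$t  (last char: 't')
Last column: eltur$t
Original string S is at sorted index 5

Answer: eltur$t
5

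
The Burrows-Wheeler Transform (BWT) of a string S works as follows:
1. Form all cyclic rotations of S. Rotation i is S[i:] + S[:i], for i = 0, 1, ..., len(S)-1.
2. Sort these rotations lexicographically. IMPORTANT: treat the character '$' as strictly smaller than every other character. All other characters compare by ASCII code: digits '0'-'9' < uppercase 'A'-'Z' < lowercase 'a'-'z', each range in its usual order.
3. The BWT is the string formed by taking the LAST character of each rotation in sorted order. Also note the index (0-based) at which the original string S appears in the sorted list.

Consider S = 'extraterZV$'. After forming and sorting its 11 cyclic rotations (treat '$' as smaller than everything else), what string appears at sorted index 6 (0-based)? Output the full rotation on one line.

All 11 rotations (rotation i = S[i:]+S[:i]):
  rot[0] = extraterZV$
  rot[1] = xtraterZV$e
  rot[2] = traterZV$ex
  rot[3] = raterZV$ext
  rot[4] = aterZV$extr
  rot[5] = terZV$extra
  rot[6] = erZV$extrat
  rot[7] = rZV$extrate
  rot[8] = ZV$extrater
  rot[9] = V$extraterZ
  rot[10] = $extraterZV
Sorted (with $ < everything):
  sorted[0] = $extraterZV
  sorted[1] = V$extraterZ
  sorted[2] = ZV$extrater
  sorted[3] = aterZV$extr
  sorted[4] = erZV$extrat
  sorted[5] = extraterZV$
  sorted[6] = rZV$extrate
  sorted[7] = raterZV$ext
  sorted[8] = terZV$extra
  sorted[9] = traterZV$ex
  sorted[10] = xtraterZV$e
sorted[6] = rZV$extrate

Answer: rZV$extrate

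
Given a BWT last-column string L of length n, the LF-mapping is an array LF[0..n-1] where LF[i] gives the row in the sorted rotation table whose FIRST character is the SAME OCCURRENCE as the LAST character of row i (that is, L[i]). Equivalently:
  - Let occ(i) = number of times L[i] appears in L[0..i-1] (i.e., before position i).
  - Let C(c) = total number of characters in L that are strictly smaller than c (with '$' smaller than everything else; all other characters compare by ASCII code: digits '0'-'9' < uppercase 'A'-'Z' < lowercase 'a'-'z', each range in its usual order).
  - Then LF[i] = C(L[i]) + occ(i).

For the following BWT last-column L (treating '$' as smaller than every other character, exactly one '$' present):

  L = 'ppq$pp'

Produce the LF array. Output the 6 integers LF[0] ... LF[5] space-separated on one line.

Answer: 1 2 5 0 3 4

Derivation:
Char counts: '$':1, 'p':4, 'q':1
C (first-col start): C('$')=0, C('p')=1, C('q')=5
L[0]='p': occ=0, LF[0]=C('p')+0=1+0=1
L[1]='p': occ=1, LF[1]=C('p')+1=1+1=2
L[2]='q': occ=0, LF[2]=C('q')+0=5+0=5
L[3]='$': occ=0, LF[3]=C('$')+0=0+0=0
L[4]='p': occ=2, LF[4]=C('p')+2=1+2=3
L[5]='p': occ=3, LF[5]=C('p')+3=1+3=4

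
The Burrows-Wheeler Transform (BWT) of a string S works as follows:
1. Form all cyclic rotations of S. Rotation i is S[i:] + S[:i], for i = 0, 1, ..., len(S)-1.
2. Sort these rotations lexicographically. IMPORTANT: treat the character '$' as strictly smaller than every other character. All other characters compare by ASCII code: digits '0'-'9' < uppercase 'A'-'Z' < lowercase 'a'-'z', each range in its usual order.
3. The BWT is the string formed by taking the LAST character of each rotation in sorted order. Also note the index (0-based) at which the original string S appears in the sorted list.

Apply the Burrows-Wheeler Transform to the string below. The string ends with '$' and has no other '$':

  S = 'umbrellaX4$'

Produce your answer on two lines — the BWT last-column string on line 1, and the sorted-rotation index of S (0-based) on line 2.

All 11 rotations (rotation i = S[i:]+S[:i]):
  rot[0] = umbrellaX4$
  rot[1] = mbrellaX4$u
  rot[2] = brellaX4$um
  rot[3] = rellaX4$umb
  rot[4] = ellaX4$umbr
  rot[5] = llaX4$umbre
  rot[6] = laX4$umbrel
  rot[7] = aX4$umbrell
  rot[8] = X4$umbrella
  rot[9] = 4$umbrellaX
  rot[10] = $umbrellaX4
Sorted (with $ < everything):
  sorted[0] = $umbrellaX4  (last char: '4')
  sorted[1] = 4$umbrellaX  (last char: 'X')
  sorted[2] = X4$umbrella  (last char: 'a')
  sorted[3] = aX4$umbrell  (last char: 'l')
  sorted[4] = brellaX4$um  (last char: 'm')
  sorted[5] = ellaX4$umbr  (last char: 'r')
  sorted[6] = laX4$umbrel  (last char: 'l')
  sorted[7] = llaX4$umbre  (last char: 'e')
  sorted[8] = mbrellaX4$u  (last char: 'u')
  sorted[9] = rellaX4$umb  (last char: 'b')
  sorted[10] = umbrellaX4$  (last char: '$')
Last column: 4Xalmrleub$
Original string S is at sorted index 10

Answer: 4Xalmrleub$
10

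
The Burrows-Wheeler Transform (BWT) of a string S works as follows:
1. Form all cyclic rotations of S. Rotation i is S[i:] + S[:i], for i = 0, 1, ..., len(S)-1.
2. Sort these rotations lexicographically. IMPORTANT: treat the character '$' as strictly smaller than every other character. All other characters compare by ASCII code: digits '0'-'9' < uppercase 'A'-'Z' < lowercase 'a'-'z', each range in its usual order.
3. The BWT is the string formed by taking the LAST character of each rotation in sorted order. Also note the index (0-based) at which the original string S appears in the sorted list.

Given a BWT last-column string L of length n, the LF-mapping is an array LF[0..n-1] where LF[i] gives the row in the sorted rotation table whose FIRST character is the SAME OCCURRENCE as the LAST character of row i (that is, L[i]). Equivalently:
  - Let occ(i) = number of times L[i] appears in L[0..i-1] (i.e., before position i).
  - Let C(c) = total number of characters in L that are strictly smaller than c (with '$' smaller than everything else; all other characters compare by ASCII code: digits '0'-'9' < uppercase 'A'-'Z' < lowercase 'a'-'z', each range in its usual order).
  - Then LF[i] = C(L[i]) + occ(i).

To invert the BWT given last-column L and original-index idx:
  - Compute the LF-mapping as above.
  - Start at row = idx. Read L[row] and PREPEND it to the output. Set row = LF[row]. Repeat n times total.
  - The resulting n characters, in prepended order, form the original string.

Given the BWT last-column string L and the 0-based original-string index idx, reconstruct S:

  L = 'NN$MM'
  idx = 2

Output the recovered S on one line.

LF mapping: 3 4 0 1 2
Walk LF starting at row 2, prepending L[row]:
  step 1: row=2, L[2]='$', prepend. Next row=LF[2]=0
  step 2: row=0, L[0]='N', prepend. Next row=LF[0]=3
  step 3: row=3, L[3]='M', prepend. Next row=LF[3]=1
  step 4: row=1, L[1]='N', prepend. Next row=LF[1]=4
  step 5: row=4, L[4]='M', prepend. Next row=LF[4]=2
Reversed output: MNMN$

Answer: MNMN$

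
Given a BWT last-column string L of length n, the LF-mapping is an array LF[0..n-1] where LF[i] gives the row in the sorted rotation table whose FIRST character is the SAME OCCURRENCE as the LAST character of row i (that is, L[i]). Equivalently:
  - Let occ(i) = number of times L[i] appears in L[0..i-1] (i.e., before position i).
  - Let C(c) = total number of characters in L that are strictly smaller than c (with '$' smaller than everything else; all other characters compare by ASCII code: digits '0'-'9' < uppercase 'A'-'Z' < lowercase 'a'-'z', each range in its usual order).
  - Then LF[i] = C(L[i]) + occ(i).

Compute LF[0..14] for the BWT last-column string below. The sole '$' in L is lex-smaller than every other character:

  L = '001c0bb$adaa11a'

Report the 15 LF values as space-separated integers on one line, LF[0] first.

Char counts: '$':1, '0':3, '1':3, 'a':4, 'b':2, 'c':1, 'd':1
C (first-col start): C('$')=0, C('0')=1, C('1')=4, C('a')=7, C('b')=11, C('c')=13, C('d')=14
L[0]='0': occ=0, LF[0]=C('0')+0=1+0=1
L[1]='0': occ=1, LF[1]=C('0')+1=1+1=2
L[2]='1': occ=0, LF[2]=C('1')+0=4+0=4
L[3]='c': occ=0, LF[3]=C('c')+0=13+0=13
L[4]='0': occ=2, LF[4]=C('0')+2=1+2=3
L[5]='b': occ=0, LF[5]=C('b')+0=11+0=11
L[6]='b': occ=1, LF[6]=C('b')+1=11+1=12
L[7]='$': occ=0, LF[7]=C('$')+0=0+0=0
L[8]='a': occ=0, LF[8]=C('a')+0=7+0=7
L[9]='d': occ=0, LF[9]=C('d')+0=14+0=14
L[10]='a': occ=1, LF[10]=C('a')+1=7+1=8
L[11]='a': occ=2, LF[11]=C('a')+2=7+2=9
L[12]='1': occ=1, LF[12]=C('1')+1=4+1=5
L[13]='1': occ=2, LF[13]=C('1')+2=4+2=6
L[14]='a': occ=3, LF[14]=C('a')+3=7+3=10

Answer: 1 2 4 13 3 11 12 0 7 14 8 9 5 6 10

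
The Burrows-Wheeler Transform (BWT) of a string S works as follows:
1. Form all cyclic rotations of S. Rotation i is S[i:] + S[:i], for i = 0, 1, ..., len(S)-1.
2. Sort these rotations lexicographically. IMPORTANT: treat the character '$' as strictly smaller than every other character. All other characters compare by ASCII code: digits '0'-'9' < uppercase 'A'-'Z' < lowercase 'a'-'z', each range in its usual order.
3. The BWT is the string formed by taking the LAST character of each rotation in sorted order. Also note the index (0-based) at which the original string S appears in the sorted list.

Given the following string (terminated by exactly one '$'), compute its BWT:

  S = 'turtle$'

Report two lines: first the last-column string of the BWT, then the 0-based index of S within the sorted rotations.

All 7 rotations (rotation i = S[i:]+S[:i]):
  rot[0] = turtle$
  rot[1] = urtle$t
  rot[2] = rtle$tu
  rot[3] = tle$tur
  rot[4] = le$turt
  rot[5] = e$turtl
  rot[6] = $turtle
Sorted (with $ < everything):
  sorted[0] = $turtle  (last char: 'e')
  sorted[1] = e$turtl  (last char: 'l')
  sorted[2] = le$turt  (last char: 't')
  sorted[3] = rtle$tu  (last char: 'u')
  sorted[4] = tle$tur  (last char: 'r')
  sorted[5] = turtle$  (last char: '$')
  sorted[6] = urtle$t  (last char: 't')
Last column: eltur$t
Original string S is at sorted index 5

Answer: eltur$t
5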